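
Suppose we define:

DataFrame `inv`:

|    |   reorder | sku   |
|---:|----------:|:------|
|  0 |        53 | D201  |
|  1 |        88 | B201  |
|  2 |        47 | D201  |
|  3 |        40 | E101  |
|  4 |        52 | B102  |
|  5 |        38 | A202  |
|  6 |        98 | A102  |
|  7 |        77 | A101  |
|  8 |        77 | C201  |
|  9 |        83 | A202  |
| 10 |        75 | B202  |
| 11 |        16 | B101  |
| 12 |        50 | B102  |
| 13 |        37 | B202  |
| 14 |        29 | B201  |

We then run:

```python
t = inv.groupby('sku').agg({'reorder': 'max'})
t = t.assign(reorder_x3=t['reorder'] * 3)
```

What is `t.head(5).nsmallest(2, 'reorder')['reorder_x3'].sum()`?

204

group by sku, max of reorder:
      reorder
sku          
A101       77
A102       98
A202       83
B101       16
B102       52
B201       88
B202       75
C201       77
D201       53
E101       40
add column reorder_x3 = t['reorder'] * 3:
      reorder  reorder_x3
sku                      
A101       77         231
A102       98         294
A202       83         249
B101       16          48
B102       52         156
B201       88         264
B202       75         225
C201       77         231
D201       53         159
E101       40         120
take first 5 rows:
      reorder  reorder_x3
sku                      
A101       77         231
A102       98         294
A202       83         249
B101       16          48
B102       52         156
take 2 rows with smallest reorder:
      reorder  reorder_x3
sku                      
B101       16          48
B102       52         156
Hence 204.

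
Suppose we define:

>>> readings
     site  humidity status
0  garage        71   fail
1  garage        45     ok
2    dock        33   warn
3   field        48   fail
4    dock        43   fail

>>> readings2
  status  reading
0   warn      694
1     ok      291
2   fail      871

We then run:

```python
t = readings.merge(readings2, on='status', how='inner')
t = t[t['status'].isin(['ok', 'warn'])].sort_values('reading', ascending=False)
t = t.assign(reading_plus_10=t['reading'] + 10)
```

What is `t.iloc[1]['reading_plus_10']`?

merge on 'status' (how='inner') → 5 rows:
     site  humidity status  reading
0  garage        71   fail      871
1  garage        45     ok      291
2    dock        33   warn      694
3   field        48   fail      871
4    dock        43   fail      871
filter rows where status in ['ok', 'warn']:
     site  humidity status  reading
1  garage        45     ok      291
2    dock        33   warn      694
sort by reading descending:
     site  humidity status  reading
2    dock        33   warn      694
1  garage        45     ok      291
add column reading_plus_10 = t['reading'] + 10:
     site  humidity status  reading  reading_plus_10
2    dock        33   warn      694              704
1  garage        45     ok      291              301
The value at position 1, column 'reading_plus_10' is 301.

301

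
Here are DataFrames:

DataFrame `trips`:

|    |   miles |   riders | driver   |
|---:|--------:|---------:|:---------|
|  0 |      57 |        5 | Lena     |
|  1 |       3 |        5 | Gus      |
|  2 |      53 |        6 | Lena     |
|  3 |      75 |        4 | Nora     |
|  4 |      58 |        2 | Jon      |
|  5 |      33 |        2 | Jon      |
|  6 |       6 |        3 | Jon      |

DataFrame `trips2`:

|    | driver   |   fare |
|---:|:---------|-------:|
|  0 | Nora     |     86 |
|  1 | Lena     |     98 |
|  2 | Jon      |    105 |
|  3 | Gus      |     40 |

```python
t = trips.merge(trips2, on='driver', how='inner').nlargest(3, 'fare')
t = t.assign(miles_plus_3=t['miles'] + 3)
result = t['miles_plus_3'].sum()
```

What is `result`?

merge on 'driver' (how='inner') → 7 rows:
   miles  riders driver  fare
0     57       5   Lena    98
1      3       5    Gus    40
2     53       6   Lena    98
3     75       4   Nora    86
4     58       2    Jon   105
5     33       2    Jon   105
6      6       3    Jon   105
take 3 rows with largest fare:
   miles  riders driver  fare
4     58       2    Jon   105
5     33       2    Jon   105
6      6       3    Jon   105
add column miles_plus_3 = t['miles'] + 3:
   miles  riders driver  fare  miles_plus_3
4     58       2    Jon   105            61
5     33       2    Jon   105            36
6      6       3    Jon   105             9
Then the sum of column 'miles_plus_3': 106

106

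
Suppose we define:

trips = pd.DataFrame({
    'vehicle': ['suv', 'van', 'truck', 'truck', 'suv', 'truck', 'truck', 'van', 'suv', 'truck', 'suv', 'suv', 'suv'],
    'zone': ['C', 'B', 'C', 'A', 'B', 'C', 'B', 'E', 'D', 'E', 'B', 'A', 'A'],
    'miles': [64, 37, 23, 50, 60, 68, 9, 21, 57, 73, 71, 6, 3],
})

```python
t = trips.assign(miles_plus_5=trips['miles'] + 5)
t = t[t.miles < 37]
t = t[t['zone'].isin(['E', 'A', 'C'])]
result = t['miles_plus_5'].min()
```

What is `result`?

8

add column miles_plus_5 = trips['miles'] + 5:
   vehicle zone  miles  miles_plus_5
0      suv    C     64            69
1      van    B     37            42
2    truck    C     23            28
3    truck    A     50            55
4      suv    B     60            65
5    truck    C     68            73
6    truck    B      9            14
7      van    E     21            26
8      suv    D     57            62
9    truck    E     73            78
10     suv    B     71            76
11     suv    A      6            11
12     suv    A      3             8
filter rows where miles < 37:
   vehicle zone  miles  miles_plus_5
2    truck    C     23            28
6    truck    B      9            14
7      van    E     21            26
11     suv    A      6            11
12     suv    A      3             8
filter rows where zone in ['E', 'A', 'C']:
   vehicle zone  miles  miles_plus_5
2    truck    C     23            28
7      van    E     21            26
11     suv    A      6            11
12     suv    A      3             8
min of column 'miles_plus_5' → 8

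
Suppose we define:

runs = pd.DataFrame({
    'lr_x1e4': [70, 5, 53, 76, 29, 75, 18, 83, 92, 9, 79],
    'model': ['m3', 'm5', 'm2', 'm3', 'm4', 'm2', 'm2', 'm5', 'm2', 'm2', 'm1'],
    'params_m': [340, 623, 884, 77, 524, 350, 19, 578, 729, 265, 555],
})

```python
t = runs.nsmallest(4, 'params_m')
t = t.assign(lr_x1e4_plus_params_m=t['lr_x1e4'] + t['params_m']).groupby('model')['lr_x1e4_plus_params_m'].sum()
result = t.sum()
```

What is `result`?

874

take 4 rows with smallest params_m:
   lr_x1e4 model  params_m
6       18    m2        19
3       76    m3        77
9        9    m2       265
0       70    m3       340
add column lr_x1e4_plus_params_m = t['lr_x1e4'] + t['params_m']:
   lr_x1e4 model  params_m  lr_x1e4_plus_params_m
6       18    m2        19                     37
3       76    m3        77                    153
9        9    m2       265                    274
0       70    m3       340                    410
group by model, sum of lr_x1e4_plus_params_m:
model
m2    311
m3    563
Name: lr_x1e4_plus_params_m, dtype: int64
Reading off the sum of the resulting series, we get 874.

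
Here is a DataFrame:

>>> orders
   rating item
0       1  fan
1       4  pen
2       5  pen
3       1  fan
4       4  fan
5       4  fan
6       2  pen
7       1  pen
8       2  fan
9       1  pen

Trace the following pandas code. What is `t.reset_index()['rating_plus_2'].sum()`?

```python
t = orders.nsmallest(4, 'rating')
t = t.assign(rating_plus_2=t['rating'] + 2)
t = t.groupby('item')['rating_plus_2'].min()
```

take 4 rows with smallest rating:
   rating item
0       1  fan
3       1  fan
7       1  pen
9       1  pen
add column rating_plus_2 = t['rating'] + 2:
   rating item  rating_plus_2
0       1  fan              3
3       1  fan              3
7       1  pen              3
9       1  pen              3
group by item, min of rating_plus_2:
item
fan    3
pen    3
Name: rating_plus_2, dtype: int64
reset_index():
  item  rating_plus_2
0  fan              3
1  pen              3
Finally, sum of column 'rating_plus_2' = 6.

6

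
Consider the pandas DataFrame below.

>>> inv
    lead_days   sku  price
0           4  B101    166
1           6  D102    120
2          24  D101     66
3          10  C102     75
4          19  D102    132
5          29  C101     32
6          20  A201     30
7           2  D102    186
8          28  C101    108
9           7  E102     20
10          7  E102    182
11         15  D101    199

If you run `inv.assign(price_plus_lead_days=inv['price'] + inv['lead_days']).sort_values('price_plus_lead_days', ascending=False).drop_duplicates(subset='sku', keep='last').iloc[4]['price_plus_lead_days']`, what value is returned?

add column price_plus_lead_days = inv['price'] + inv['lead_days']:
    lead_days   sku  price  price_plus_lead_days
0           4  B101    166                   170
1           6  D102    120                   126
2          24  D101     66                    90
3          10  C102     75                    85
4          19  D102    132                   151
5          29  C101     32                    61
6          20  A201     30                    50
7           2  D102    186                   188
8          28  C101    108                   136
9           7  E102     20                    27
10          7  E102    182                   189
11         15  D101    199                   214
sort by price_plus_lead_days descending:
    lead_days   sku  price  price_plus_lead_days
11         15  D101    199                   214
10          7  E102    182                   189
7           2  D102    186                   188
0           4  B101    166                   170
4          19  D102    132                   151
8          28  C101    108                   136
1           6  D102    120                   126
2          24  D101     66                    90
3          10  C102     75                    85
5          29  C101     32                    61
6          20  A201     30                    50
9           7  E102     20                    27
drop duplicate sku (keep=last):
   lead_days   sku  price  price_plus_lead_days
0          4  B101    166                   170
1          6  D102    120                   126
2         24  D101     66                    90
3         10  C102     75                    85
5         29  C101     32                    61
6         20  A201     30                    50
9          7  E102     20                    27
Finally, value at position 4, column 'price_plus_lead_days' = 61.

61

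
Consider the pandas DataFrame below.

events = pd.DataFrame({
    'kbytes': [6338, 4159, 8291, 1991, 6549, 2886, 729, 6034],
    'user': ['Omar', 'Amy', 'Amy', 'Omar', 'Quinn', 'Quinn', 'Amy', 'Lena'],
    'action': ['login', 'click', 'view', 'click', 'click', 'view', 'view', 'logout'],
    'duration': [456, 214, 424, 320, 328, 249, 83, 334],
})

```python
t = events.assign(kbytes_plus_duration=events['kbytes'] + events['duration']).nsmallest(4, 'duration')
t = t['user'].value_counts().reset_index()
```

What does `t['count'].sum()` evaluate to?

add column kbytes_plus_duration = events['kbytes'] + events['duration']:
   kbytes   user  action  duration  kbytes_plus_duration
0    6338   Omar   login       456                  6794
1    4159    Amy   click       214                  4373
2    8291    Amy    view       424                  8715
3    1991   Omar   click       320                  2311
4    6549  Quinn   click       328                  6877
5    2886  Quinn    view       249                  3135
6     729    Amy    view        83                   812
7    6034   Lena  logout       334                  6368
take 4 rows with smallest duration:
   kbytes   user action  duration  kbytes_plus_duration
6     729    Amy   view        83                   812
1    4159    Amy  click       214                  4373
5    2886  Quinn   view       249                  3135
3    1991   Omar  click       320                  2311
value_counts of user:
user
Amy      2
Quinn    1
Omar     1
Name: count, dtype: int64
reset_index():
    user  count
0    Amy      2
1  Quinn      1
2   Omar      1

4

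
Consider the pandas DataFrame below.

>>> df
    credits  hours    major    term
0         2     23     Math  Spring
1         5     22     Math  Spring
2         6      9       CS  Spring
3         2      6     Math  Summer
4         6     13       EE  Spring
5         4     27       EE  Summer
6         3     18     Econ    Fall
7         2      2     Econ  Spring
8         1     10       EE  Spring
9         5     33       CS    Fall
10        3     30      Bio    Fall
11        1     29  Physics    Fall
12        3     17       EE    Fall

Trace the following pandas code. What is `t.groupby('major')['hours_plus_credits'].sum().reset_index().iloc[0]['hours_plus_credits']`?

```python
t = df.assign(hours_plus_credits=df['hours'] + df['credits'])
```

33

add column hours_plus_credits = df['hours'] + df['credits']:
    credits  hours    major    term  hours_plus_credits
0         2     23     Math  Spring                  25
1         5     22     Math  Spring                  27
2         6      9       CS  Spring                  15
3         2      6     Math  Summer                   8
4         6     13       EE  Spring                  19
5         4     27       EE  Summer                  31
6         3     18     Econ    Fall                  21
7         2      2     Econ  Spring                   4
8         1     10       EE  Spring                  11
9         5     33       CS    Fall                  38
10        3     30      Bio    Fall                  33
11        1     29  Physics    Fall                  30
12        3     17       EE    Fall                  20
group by major, sum of hours_plus_credits:
major
Bio        33
CS         53
EE         81
Econ       25
Math       60
Physics    30
Name: hours_plus_credits, dtype: int64
reset_index():
     major  hours_plus_credits
0      Bio                  33
1       CS                  53
2       EE                  81
3     Econ                  25
4     Math                  60
5  Physics                  30
Reading off the value at position 0, column 'hours_plus_credits', we get 33.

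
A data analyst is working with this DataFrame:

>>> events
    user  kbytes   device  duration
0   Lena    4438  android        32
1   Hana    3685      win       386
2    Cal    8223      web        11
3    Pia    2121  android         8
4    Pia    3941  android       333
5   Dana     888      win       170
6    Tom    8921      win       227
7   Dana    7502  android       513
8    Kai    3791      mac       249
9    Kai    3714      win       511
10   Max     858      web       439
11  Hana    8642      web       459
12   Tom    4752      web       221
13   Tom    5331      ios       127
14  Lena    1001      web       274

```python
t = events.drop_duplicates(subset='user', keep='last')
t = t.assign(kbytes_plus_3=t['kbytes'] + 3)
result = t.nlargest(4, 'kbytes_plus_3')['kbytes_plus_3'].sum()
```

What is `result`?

29710

drop duplicate user (keep=last):
    user  kbytes   device  duration
2    Cal    8223      web        11
4    Pia    3941  android       333
7   Dana    7502  android       513
9    Kai    3714      win       511
10   Max     858      web       439
11  Hana    8642      web       459
13   Tom    5331      ios       127
14  Lena    1001      web       274
add column kbytes_plus_3 = t['kbytes'] + 3:
    user  kbytes   device  duration  kbytes_plus_3
2    Cal    8223      web        11           8226
4    Pia    3941  android       333           3944
7   Dana    7502  android       513           7505
9    Kai    3714      win       511           3717
10   Max     858      web       439            861
11  Hana    8642      web       459           8645
13   Tom    5331      ios       127           5334
14  Lena    1001      web       274           1004
take 4 rows with largest kbytes_plus_3:
    user  kbytes   device  duration  kbytes_plus_3
11  Hana    8642      web       459           8645
2    Cal    8223      web        11           8226
7   Dana    7502  android       513           7505
13   Tom    5331      ios       127           5334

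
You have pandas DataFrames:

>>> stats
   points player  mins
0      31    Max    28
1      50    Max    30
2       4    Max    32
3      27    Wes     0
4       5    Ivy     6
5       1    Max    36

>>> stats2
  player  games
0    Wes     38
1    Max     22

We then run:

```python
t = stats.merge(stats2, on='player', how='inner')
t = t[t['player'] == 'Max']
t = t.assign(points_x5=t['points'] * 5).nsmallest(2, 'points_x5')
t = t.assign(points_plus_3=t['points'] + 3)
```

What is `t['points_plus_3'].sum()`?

merge on 'player' (how='inner') → 5 rows:
   points player  mins  games
0      31    Max    28     22
1      50    Max    30     22
2       4    Max    32     22
3      27    Wes     0     38
4       1    Max    36     22
filter rows where player == 'Max':
   points player  mins  games
0      31    Max    28     22
1      50    Max    30     22
2       4    Max    32     22
4       1    Max    36     22
add column points_x5 = t['points'] * 5:
   points player  mins  games  points_x5
0      31    Max    28     22        155
1      50    Max    30     22        250
2       4    Max    32     22         20
4       1    Max    36     22          5
take 2 rows with smallest points_x5:
   points player  mins  games  points_x5
4       1    Max    36     22          5
2       4    Max    32     22         20
add column points_plus_3 = t['points'] + 3:
   points player  mins  games  points_x5  points_plus_3
4       1    Max    36     22          5              4
2       4    Max    32     22         20              7
sum of column 'points_plus_3' → 11

11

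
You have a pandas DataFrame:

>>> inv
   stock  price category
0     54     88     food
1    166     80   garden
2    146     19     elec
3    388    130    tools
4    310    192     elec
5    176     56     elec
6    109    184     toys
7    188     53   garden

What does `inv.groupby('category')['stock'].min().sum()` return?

863

group by category, min of stock:
category
elec      146
food       54
garden    166
tools     388
toys      109
Name: stock, dtype: int64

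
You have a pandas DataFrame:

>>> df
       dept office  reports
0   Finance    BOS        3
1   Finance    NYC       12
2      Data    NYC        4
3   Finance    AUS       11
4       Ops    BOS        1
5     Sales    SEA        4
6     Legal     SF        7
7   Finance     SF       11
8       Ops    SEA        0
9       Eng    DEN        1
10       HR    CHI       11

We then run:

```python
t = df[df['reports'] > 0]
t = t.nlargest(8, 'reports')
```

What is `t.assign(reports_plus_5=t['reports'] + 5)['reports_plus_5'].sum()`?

103

filter rows where reports > 0:
       dept office  reports
0   Finance    BOS        3
1   Finance    NYC       12
2      Data    NYC        4
3   Finance    AUS       11
4       Ops    BOS        1
5     Sales    SEA        4
6     Legal     SF        7
7   Finance     SF       11
9       Eng    DEN        1
10       HR    CHI       11
take 8 rows with largest reports:
       dept office  reports
1   Finance    NYC       12
3   Finance    AUS       11
7   Finance     SF       11
10       HR    CHI       11
6     Legal     SF        7
2      Data    NYC        4
5     Sales    SEA        4
0   Finance    BOS        3
add column reports_plus_5 = t['reports'] + 5:
       dept office  reports  reports_plus_5
1   Finance    NYC       12              17
3   Finance    AUS       11              16
7   Finance     SF       11              16
10       HR    CHI       11              16
6     Legal     SF        7              12
2      Data    NYC        4               9
5     Sales    SEA        4               9
0   Finance    BOS        3               8
Then the sum of column 'reports_plus_5': 103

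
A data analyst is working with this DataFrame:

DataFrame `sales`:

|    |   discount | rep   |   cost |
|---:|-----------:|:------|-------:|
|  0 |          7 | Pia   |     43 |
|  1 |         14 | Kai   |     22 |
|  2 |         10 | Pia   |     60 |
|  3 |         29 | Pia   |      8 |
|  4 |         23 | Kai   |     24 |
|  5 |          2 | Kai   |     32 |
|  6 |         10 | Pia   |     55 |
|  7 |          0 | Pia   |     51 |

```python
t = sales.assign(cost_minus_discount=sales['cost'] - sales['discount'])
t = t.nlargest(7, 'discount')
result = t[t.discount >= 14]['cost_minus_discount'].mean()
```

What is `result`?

add column cost_minus_discount = sales['cost'] - sales['discount']:
   discount  rep  cost  cost_minus_discount
0         7  Pia    43                   36
1        14  Kai    22                    8
2        10  Pia    60                   50
3        29  Pia     8                  -21
4        23  Kai    24                    1
5         2  Kai    32                   30
6        10  Pia    55                   45
7         0  Pia    51                   51
take 7 rows with largest discount:
   discount  rep  cost  cost_minus_discount
3        29  Pia     8                  -21
4        23  Kai    24                    1
1        14  Kai    22                    8
2        10  Pia    60                   50
6        10  Pia    55                   45
0         7  Pia    43                   36
5         2  Kai    32                   30
filter rows where discount >= 14:
   discount  rep  cost  cost_minus_discount
3        29  Pia     8                  -21
4        23  Kai    24                    1
1        14  Kai    22                    8

-4.0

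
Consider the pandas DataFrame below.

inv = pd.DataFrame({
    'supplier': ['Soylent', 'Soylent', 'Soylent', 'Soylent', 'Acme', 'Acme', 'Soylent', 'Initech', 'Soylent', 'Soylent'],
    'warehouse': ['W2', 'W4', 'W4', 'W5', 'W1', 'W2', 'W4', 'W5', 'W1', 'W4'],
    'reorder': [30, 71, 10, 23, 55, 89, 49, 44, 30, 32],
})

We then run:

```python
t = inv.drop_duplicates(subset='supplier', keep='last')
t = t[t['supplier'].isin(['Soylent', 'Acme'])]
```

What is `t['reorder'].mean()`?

drop duplicate supplier (keep=last):
  supplier warehouse  reorder
5     Acme        W2       89
7  Initech        W5       44
9  Soylent        W4       32
filter rows where supplier in ['Soylent', 'Acme']:
  supplier warehouse  reorder
5     Acme        W2       89
9  Soylent        W4       32

60.5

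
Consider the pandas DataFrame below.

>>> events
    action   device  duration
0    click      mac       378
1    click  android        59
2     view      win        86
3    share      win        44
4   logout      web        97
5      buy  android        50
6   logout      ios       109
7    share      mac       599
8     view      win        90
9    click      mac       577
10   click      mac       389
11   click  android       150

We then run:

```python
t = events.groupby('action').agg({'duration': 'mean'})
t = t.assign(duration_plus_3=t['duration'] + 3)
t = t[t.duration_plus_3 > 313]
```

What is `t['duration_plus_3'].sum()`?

638.1

group by action, mean of duration:
        duration
action          
buy         50.0
click      310.6
logout     103.0
share      321.5
view        88.0
add column duration_plus_3 = t['duration'] + 3:
        duration  duration_plus_3
action                           
buy         50.0             53.0
click      310.6            313.6
logout     103.0            106.0
share      321.5            324.5
view        88.0             91.0
filter rows where duration_plus_3 > 313:
        duration  duration_plus_3
action                           
click      310.6            313.6
share      321.5            324.5
So sum() = 638.1.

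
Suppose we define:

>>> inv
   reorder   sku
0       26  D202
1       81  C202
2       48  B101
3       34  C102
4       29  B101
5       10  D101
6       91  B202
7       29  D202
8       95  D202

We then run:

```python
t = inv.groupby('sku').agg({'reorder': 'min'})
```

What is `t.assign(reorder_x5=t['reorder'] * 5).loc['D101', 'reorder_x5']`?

50

group by sku, min of reorder:
      reorder
sku          
B101       29
B202       91
C102       34
C202       81
D101       10
D202       26
add column reorder_x5 = t['reorder'] * 5:
      reorder  reorder_x5
sku                      
B101       29         145
B202       91         455
C102       34         170
C202       81         405
D101       10          50
D202       26         130
Then the value at row 'D101', column 'reorder_x5': 50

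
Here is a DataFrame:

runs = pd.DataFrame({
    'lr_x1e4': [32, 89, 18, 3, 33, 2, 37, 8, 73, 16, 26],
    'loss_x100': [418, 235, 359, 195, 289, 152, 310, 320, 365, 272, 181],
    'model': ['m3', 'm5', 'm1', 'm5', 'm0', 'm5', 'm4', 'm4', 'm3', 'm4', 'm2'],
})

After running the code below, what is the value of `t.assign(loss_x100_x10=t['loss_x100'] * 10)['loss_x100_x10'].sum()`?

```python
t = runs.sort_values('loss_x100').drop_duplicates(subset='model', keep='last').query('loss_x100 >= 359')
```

sort by loss_x100:
    lr_x1e4  loss_x100 model
5         2        152    m5
10       26        181    m2
3         3        195    m5
1        89        235    m5
9        16        272    m4
4        33        289    m0
6        37        310    m4
7         8        320    m4
2        18        359    m1
8        73        365    m3
0        32        418    m3
drop duplicate model (keep=last):
    lr_x1e4  loss_x100 model
10       26        181    m2
1        89        235    m5
4        33        289    m0
7         8        320    m4
2        18        359    m1
0        32        418    m3
filter rows where loss_x100 >= 359:
   lr_x1e4  loss_x100 model
2       18        359    m1
0       32        418    m3
add column loss_x100_x10 = t['loss_x100'] * 10:
   lr_x1e4  loss_x100 model  loss_x100_x10
2       18        359    m1           3590
0       32        418    m3           4180
Taking the sum of column 'loss_x100_x10' gives 7770.

7770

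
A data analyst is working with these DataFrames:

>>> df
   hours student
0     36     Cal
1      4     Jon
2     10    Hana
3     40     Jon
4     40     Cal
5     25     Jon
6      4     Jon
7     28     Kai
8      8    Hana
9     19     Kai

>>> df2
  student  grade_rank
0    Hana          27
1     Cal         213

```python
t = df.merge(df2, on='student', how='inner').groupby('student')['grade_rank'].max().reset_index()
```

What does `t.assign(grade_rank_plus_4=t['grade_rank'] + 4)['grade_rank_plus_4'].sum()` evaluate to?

merge on 'student' (how='inner') → 4 rows:
   hours student  grade_rank
0     36     Cal         213
1     10    Hana          27
2     40     Cal         213
3      8    Hana          27
group by student, max of grade_rank:
student
Cal     213
Hana     27
Name: grade_rank, dtype: int64
reset_index():
  student  grade_rank
0     Cal         213
1    Hana          27
add column grade_rank_plus_4 = t['grade_rank'] + 4:
  student  grade_rank  grade_rank_plus_4
0     Cal         213                217
1    Hana          27                 31
Reading off the sum of column 'grade_rank_plus_4', we get 248.

248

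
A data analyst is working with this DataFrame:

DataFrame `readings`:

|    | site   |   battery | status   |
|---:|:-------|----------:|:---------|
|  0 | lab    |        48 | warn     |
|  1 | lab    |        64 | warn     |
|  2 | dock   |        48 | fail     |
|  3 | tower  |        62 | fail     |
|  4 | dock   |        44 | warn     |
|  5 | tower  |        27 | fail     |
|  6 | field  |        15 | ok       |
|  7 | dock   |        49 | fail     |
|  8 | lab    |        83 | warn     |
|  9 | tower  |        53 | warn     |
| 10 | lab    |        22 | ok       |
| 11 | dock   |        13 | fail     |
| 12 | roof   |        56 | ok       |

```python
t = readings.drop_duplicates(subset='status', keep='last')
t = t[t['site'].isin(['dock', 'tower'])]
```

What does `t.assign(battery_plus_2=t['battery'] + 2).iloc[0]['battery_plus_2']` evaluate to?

55

drop duplicate status (keep=last):
     site  battery status
9   tower       53   warn
11   dock       13   fail
12   roof       56     ok
filter rows where site in ['dock', 'tower']:
     site  battery status
9   tower       53   warn
11   dock       13   fail
add column battery_plus_2 = t['battery'] + 2:
     site  battery status  battery_plus_2
9   tower       53   warn              55
11   dock       13   fail              15
Reading off the value at position 0, column 'battery_plus_2', we get 55.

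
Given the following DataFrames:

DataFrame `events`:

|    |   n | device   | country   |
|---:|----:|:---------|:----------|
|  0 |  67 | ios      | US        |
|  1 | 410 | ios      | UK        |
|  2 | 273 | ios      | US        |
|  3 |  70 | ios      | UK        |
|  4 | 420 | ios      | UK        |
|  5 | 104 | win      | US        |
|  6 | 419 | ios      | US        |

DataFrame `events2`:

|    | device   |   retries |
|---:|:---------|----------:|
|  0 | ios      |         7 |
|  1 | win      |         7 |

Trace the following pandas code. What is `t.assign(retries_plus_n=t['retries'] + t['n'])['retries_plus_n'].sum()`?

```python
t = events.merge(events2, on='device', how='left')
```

merge on 'device' (how='left') → 7 rows:
     n device country  retries
0   67    ios      US        7
1  410    ios      UK        7
2  273    ios      US        7
3   70    ios      UK        7
4  420    ios      UK        7
5  104    win      US        7
6  419    ios      US        7
add column retries_plus_n = t['retries'] + t['n']:
     n device country  retries  retries_plus_n
0   67    ios      US        7              74
1  410    ios      UK        7             417
2  273    ios      US        7             280
3   70    ios      UK        7              77
4  420    ios      UK        7             427
5  104    win      US        7             111
6  419    ios      US        7             426
Finally, sum of column 'retries_plus_n' = 1812.

1812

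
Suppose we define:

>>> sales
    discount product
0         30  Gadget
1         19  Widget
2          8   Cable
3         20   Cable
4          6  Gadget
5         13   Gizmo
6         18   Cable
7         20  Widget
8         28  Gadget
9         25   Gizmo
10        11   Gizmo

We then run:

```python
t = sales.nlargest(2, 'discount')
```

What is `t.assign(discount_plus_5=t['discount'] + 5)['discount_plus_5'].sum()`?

take 2 rows with largest discount:
   discount product
0        30  Gadget
8        28  Gadget
add column discount_plus_5 = t['discount'] + 5:
   discount product  discount_plus_5
0        30  Gadget               35
8        28  Gadget               33
Then the sum of column 'discount_plus_5': 68

68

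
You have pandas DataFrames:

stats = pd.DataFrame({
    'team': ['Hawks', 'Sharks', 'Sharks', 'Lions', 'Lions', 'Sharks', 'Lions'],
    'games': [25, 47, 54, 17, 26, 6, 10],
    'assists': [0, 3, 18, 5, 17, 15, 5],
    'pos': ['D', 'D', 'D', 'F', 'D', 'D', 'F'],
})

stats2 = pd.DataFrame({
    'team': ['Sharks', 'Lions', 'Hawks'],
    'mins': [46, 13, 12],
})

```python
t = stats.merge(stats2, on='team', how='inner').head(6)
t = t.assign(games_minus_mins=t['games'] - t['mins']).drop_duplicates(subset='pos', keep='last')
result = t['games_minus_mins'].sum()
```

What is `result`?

-36

merge on 'team' (how='inner') → 7 rows:
     team  games  assists pos  mins
0   Hawks     25        0   D    12
1  Sharks     47        3   D    46
2  Sharks     54       18   D    46
3   Lions     17        5   F    13
4   Lions     26       17   D    13
5  Sharks      6       15   D    46
6   Lions     10        5   F    13
take first 6 rows:
     team  games  assists pos  mins
0   Hawks     25        0   D    12
1  Sharks     47        3   D    46
2  Sharks     54       18   D    46
3   Lions     17        5   F    13
4   Lions     26       17   D    13
5  Sharks      6       15   D    46
add column games_minus_mins = t['games'] - t['mins']:
     team  games  assists pos  mins  games_minus_mins
0   Hawks     25        0   D    12                13
1  Sharks     47        3   D    46                 1
2  Sharks     54       18   D    46                 8
3   Lions     17        5   F    13                 4
4   Lions     26       17   D    13                13
5  Sharks      6       15   D    46               -40
drop duplicate pos (keep=last):
     team  games  assists pos  mins  games_minus_mins
3   Lions     17        5   F    13                 4
5  Sharks      6       15   D    46               -40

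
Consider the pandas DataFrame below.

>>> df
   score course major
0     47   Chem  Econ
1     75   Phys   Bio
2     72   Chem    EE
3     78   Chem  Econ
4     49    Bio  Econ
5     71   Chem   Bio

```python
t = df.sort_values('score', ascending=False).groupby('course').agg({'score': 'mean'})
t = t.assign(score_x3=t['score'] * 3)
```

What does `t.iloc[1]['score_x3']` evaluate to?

201.0

sort by score descending:
   score course major
3     78   Chem  Econ
1     75   Phys   Bio
2     72   Chem    EE
5     71   Chem   Bio
4     49    Bio  Econ
0     47   Chem  Econ
group by course, mean of score:
        score
course       
Bio      49.0
Chem     67.0
Phys     75.0
add column score_x3 = t['score'] * 3:
        score  score_x3
course                 
Bio      49.0     147.0
Chem     67.0     201.0
Phys     75.0     225.0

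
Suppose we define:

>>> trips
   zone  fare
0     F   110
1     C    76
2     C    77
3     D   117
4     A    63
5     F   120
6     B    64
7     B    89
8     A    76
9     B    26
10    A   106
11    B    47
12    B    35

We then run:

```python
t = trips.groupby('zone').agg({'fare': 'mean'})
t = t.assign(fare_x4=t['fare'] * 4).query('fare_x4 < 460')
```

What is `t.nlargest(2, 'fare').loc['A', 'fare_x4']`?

group by zone, mean of fare:
            fare
zone            
A      81.666667
B      52.200000
C      76.500000
D     117.000000
F     115.000000
add column fare_x4 = t['fare'] * 4:
            fare     fare_x4
zone                        
A      81.666667  326.666667
B      52.200000  208.800000
C      76.500000  306.000000
D     117.000000  468.000000
F     115.000000  460.000000
filter rows where fare_x4 < 460:
           fare     fare_x4
zone                       
A     81.666667  326.666667
B     52.200000  208.800000
C     76.500000  306.000000
take 2 rows with largest fare:
           fare     fare_x4
zone                       
A     81.666667  326.666667
C     76.500000  306.000000
The value at row 'A', column 'fare_x4' is 326.666666667.

326.666666667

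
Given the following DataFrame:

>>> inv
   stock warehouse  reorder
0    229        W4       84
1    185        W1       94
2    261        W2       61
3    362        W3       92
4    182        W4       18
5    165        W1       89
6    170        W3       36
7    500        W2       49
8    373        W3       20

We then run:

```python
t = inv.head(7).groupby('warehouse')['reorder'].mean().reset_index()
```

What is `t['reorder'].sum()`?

take first 7 rows:
   stock warehouse  reorder
0    229        W4       84
1    185        W1       94
2    261        W2       61
3    362        W3       92
4    182        W4       18
5    165        W1       89
6    170        W3       36
group by warehouse, mean of reorder:
warehouse
W1    91.5
W2    61.0
W3    64.0
W4    51.0
Name: reorder, dtype: float64
reset_index():
  warehouse  reorder
0        W1     91.5
1        W2     61.0
2        W3     64.0
3        W4     51.0

267.5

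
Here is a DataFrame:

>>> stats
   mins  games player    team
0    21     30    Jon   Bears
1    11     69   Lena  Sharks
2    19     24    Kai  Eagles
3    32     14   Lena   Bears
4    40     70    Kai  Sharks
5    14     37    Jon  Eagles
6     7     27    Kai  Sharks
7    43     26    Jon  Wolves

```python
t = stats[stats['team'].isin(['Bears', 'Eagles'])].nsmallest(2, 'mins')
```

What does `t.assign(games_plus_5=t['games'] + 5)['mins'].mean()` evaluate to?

16.5

filter rows where team in ['Bears', 'Eagles']:
   mins  games player    team
0    21     30    Jon   Bears
2    19     24    Kai  Eagles
3    32     14   Lena   Bears
5    14     37    Jon  Eagles
take 2 rows with smallest mins:
   mins  games player    team
5    14     37    Jon  Eagles
2    19     24    Kai  Eagles
add column games_plus_5 = t['games'] + 5:
   mins  games player    team  games_plus_5
5    14     37    Jon  Eagles            42
2    19     24    Kai  Eagles            29
The mean of column 'mins' is 16.5.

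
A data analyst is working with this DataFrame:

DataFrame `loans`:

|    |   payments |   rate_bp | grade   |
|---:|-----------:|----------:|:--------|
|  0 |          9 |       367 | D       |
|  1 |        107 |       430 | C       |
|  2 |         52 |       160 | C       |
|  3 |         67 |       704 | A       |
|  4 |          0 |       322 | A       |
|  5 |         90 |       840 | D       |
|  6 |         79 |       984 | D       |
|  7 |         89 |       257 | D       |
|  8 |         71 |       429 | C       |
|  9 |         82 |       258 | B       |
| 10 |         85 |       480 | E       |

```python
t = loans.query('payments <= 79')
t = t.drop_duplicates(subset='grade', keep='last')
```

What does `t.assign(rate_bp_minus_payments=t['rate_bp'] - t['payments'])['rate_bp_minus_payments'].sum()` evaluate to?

1585

filter rows where payments <= 79:
   payments  rate_bp grade
0         9      367     D
2        52      160     C
3        67      704     A
4         0      322     A
6        79      984     D
8        71      429     C
drop duplicate grade (keep=last):
   payments  rate_bp grade
4         0      322     A
6        79      984     D
8        71      429     C
add column rate_bp_minus_payments = t['rate_bp'] - t['payments']:
   payments  rate_bp grade  rate_bp_minus_payments
4         0      322     A                     322
6        79      984     D                     905
8        71      429     C                     358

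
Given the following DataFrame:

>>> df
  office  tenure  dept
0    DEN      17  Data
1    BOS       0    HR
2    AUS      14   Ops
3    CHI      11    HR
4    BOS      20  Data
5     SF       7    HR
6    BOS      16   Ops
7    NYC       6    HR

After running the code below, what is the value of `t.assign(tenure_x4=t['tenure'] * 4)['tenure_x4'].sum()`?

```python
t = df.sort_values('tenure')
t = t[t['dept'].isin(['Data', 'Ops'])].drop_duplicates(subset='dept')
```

sort by tenure:
  office  tenure  dept
1    BOS       0    HR
7    NYC       6    HR
5     SF       7    HR
3    CHI      11    HR
2    AUS      14   Ops
6    BOS      16   Ops
0    DEN      17  Data
4    BOS      20  Data
filter rows where dept in ['Data', 'Ops']:
  office  tenure  dept
2    AUS      14   Ops
6    BOS      16   Ops
0    DEN      17  Data
4    BOS      20  Data
drop duplicate dept (keep=first):
  office  tenure  dept
2    AUS      14   Ops
0    DEN      17  Data
add column tenure_x4 = t['tenure'] * 4:
  office  tenure  dept  tenure_x4
2    AUS      14   Ops         56
0    DEN      17  Data         68
So sum() = 124.

124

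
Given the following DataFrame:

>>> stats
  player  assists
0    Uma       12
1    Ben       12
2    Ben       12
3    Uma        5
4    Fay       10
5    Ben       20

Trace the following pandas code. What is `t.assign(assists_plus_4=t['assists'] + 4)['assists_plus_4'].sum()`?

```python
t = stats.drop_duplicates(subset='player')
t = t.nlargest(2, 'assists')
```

drop duplicate player (keep=first):
  player  assists
0    Uma       12
1    Ben       12
4    Fay       10
take 2 rows with largest assists:
  player  assists
0    Uma       12
1    Ben       12
add column assists_plus_4 = t['assists'] + 4:
  player  assists  assists_plus_4
0    Uma       12              16
1    Ben       12              16
Hence 32.

32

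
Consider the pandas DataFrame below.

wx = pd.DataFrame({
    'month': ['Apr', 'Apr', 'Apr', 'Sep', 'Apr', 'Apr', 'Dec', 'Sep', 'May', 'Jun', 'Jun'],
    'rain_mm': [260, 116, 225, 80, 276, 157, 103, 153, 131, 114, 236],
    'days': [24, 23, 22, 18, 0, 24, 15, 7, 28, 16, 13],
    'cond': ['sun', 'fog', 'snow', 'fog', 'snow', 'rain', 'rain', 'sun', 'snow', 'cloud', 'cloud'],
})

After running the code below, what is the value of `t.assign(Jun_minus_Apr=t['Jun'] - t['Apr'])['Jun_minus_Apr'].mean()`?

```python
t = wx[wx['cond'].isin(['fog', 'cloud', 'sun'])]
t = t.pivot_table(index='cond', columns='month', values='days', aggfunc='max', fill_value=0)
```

filter rows where cond in ['fog', 'cloud', 'sun']:
   month  rain_mm  days   cond
0    Apr      260    24    sun
1    Apr      116    23    fog
3    Sep       80    18    fog
7    Sep      153     7    sun
9    Jun      114    16  cloud
10   Jun      236    13  cloud
pivot: rows=cond, cols=month, max(days):
month  Apr  Jun  Sep
cond                
cloud    0   16    0
fog     23    0   18
sun     24    0    7
add column Jun_minus_Apr = t['Jun'] - t['Apr']:
month  Apr  Jun  Sep  Jun_minus_Apr
cond                               
cloud    0   16    0             16
fog     23    0   18            -23
sun     24    0    7            -24

-10.3333333333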